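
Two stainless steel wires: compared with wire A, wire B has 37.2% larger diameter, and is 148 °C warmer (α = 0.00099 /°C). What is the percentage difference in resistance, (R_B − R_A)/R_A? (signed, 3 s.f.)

-39.1%

R ∝ ρL/d² with ρ ∝ (1+αΔT), so R_B/R_A = (1 + 37.2/100)⁻² × (1 + 0.00099×148)
= 0.5312 × 1.147 = 0.6091
(R_B − R_A)/R_A = 0.6091 − 1 = -39.1%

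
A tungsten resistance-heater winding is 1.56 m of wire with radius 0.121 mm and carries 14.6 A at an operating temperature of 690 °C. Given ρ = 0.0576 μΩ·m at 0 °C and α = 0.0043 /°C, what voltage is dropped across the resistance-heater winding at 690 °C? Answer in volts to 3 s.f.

113 V

ρ = 0.0576 μΩ·m = 5.76×10^-8 Ω·m
A = πr² = π(1.2100e-04 m)² = 4.600e-08 m²
R₍0₎ = ρL/A = (5.76×10^-8)(1.56)/(4.600e-08) = 1.954 Ω
R₍690₎ = R₍0₎(1 + αΔT) = 1.954 × (1 + 0.0043×690) = 7.75 Ω
V = IR = 14.6 × 7.75 = 113 V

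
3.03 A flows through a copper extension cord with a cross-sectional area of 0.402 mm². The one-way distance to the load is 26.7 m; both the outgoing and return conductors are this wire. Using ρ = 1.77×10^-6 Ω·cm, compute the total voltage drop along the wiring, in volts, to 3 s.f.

ρ = 1.77×10^-6 Ω·cm = 1.77×10^-8 Ω·m
A = 0.402 mm² = 4.020e-07 m²
Total conductor length (both ways) L = 2 × 26.7 = 53.4 m
R = ρL/A = (1.77×10^-8)(53.4)/(4.020e-07) = 2.351 Ω
V = IR = 3.03 × 2.351 = 7.12 V

7.12 V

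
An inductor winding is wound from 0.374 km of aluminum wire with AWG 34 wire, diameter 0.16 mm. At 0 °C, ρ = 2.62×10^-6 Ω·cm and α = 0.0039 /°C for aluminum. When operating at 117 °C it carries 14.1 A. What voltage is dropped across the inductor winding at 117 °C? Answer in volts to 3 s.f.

ρ = 2.62×10^-6 Ω·cm = 2.62×10^-8 Ω·m
A = π(0.16/2 mm)² = π(8.0000e-05 m)² = 2.011e-08 m²
R₍0₎ = ρL/A = (2.62×10^-8)(374)/(2.011e-08) = 487.4 Ω
R₍117₎ = R₍0₎(1 + αΔT) = 487.4 × (1 + 0.0039×117) = 709.7 Ω
V = IR = 14.1 × 709.7 = 10000 V

10000 V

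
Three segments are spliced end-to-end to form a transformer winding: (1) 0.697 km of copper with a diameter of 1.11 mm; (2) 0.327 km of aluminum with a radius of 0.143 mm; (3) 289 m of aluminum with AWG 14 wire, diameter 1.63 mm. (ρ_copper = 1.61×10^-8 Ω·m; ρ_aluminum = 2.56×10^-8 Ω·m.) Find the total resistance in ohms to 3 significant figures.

145 Ω

Seg 1: A = π(d/2)² = π(5.5500e-04 m)² = 9.677e-07 m²
R_1 = (1.61×10^-8)(697)/(9.677e-07) = 11.6 Ω
Seg 2: A = πr² = π(1.4300e-04 m)² = 6.424e-08 m²
R_2 = (2.56×10^-8)(327)/(6.424e-08) = 130.3 Ω
Seg 3: A = π(1.63/2 mm)² = π(8.1500e-04 m)² = 2.087e-06 m²
R_3 = (2.56×10^-8)(289)/(2.087e-06) = 3.545 Ω
R_total = R_1 + R_2 + R_3 = 145 Ω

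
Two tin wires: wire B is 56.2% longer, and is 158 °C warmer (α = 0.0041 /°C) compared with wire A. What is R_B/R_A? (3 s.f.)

R ∝ ρL/d² with ρ ∝ (1+αΔT), so R_B/R_A = (1 + 56.2/100) × (1 + 0.0041×158)
= 1.562 × 1.648 = 2.57

2.57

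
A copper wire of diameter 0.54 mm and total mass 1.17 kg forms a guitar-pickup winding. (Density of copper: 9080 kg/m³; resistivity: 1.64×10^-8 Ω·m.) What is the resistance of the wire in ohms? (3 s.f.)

A = π(d/2)² = π(2.7000e-04 m)² = 2.2902e-07 m²
L = m/(density·A) = 1.17/(9080×2.2902e-07) = 562.6 m
R = ρL/A = (1.64×10^-8)(562.6)/(2.2902e-07) = 40.3 Ω

40.3 Ω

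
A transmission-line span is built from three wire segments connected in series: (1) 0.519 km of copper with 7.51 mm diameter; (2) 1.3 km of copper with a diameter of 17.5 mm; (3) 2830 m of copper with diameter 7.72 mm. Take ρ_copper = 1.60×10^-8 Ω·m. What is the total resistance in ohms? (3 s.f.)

Seg 1: A = π(d/2)² = π(3.7550e-03 m)² = 4.430e-05 m²
R_1 = (1.60×10^-8)(519)/(4.430e-05) = 0.1875 Ω
Seg 2: A = π(d/2)² = π(8.7500e-03 m)² = 2.405e-04 m²
R_2 = (1.60×10^-8)(1300)/(2.405e-04) = 0.08648 Ω
Seg 3: A = π(d/2)² = π(3.8600e-03 m)² = 4.681e-05 m²
R_3 = (1.60×10^-8)(2830)/(4.681e-05) = 0.9673 Ω
R_total = R_1 + R_2 + R_3 = 1.24 Ω

1.24 Ω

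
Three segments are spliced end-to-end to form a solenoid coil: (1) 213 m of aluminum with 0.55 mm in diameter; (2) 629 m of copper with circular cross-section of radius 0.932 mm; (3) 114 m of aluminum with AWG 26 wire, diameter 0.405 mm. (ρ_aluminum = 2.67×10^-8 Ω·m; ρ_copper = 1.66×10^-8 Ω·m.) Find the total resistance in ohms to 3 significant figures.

51.4 Ω

Seg 1: A = π(d/2)² = π(2.7500e-04 m)² = 2.376e-07 m²
R_1 = (2.67×10^-8)(213)/(2.376e-07) = 23.94 Ω
Seg 2: A = πr² = π(9.3200e-04 m)² = 2.729e-06 m²
R_2 = (1.66×10^-8)(629)/(2.729e-06) = 3.826 Ω
Seg 3: A = π(0.405/2 mm)² = π(2.0250e-04 m)² = 1.288e-07 m²
R_3 = (2.67×10^-8)(114)/(1.288e-07) = 23.63 Ω
R_total = R_1 + R_2 + R_3 = 51.4 Ω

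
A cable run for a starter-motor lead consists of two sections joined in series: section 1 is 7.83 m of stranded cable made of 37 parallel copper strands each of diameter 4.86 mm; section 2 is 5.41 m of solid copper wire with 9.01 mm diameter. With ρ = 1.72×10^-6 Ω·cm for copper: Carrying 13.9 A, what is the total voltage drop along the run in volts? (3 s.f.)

ρ = 1.72×10^-6 Ω·cm = 1.72×10^-8 Ω·m
Section 1: A_strand = π(2.4300e-03)² = 1.855e-05 m²; R₁ = ρL/(N·A_s) = (1.72×10^-8)(7.83)/(37×1.855e-05) = 1.962×10^-4 Ω
Section 2: A = π(d/2)² = π(4.5050e-03 m)² = 6.376e-05 m²
R₂ = (1.72×10^-8)(5.41)/(6.376e-05) = 0.001459 Ω
R = R₁ + R₂ = 0.001656 Ω
V = IR = 13.9 × 0.001656 = 0.0230 V

0.0230 V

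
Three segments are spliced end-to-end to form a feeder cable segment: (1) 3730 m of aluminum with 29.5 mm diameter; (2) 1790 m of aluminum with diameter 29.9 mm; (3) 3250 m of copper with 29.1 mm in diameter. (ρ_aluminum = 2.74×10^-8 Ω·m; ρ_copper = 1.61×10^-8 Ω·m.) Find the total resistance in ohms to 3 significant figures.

Seg 1: A = π(d/2)² = π(1.4750e-02 m)² = 6.835e-04 m²
R_1 = (2.74×10^-8)(3730)/(6.835e-04) = 0.1495 Ω
Seg 2: A = π(d/2)² = π(1.4950e-02 m)² = 7.022e-04 m²
R_2 = (2.74×10^-8)(1790)/(7.022e-04) = 0.06985 Ω
Seg 3: A = π(d/2)² = π(1.4550e-02 m)² = 6.651e-04 m²
R_3 = (1.61×10^-8)(3250)/(6.651e-04) = 0.07867 Ω
R_total = R_1 + R_2 + R_3 = 0.298 Ω

0.298 Ω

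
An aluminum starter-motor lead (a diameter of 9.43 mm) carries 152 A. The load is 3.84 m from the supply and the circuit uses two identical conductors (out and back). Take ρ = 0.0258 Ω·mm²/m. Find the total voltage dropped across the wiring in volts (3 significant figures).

0.431 V

ρ = 0.0258 Ω·mm²/m = 2.58×10^-8 Ω·m
A = π(d/2)² = π(4.7150e-03 m)² = 6.984e-05 m²
Total conductor length (both ways) L = 2 × 3.84 = 7.68 m
R = ρL/A = (2.58×10^-8)(7.68)/(6.984e-05) = 0.002837 Ω
V = IR = 152 × 0.002837 = 0.431 V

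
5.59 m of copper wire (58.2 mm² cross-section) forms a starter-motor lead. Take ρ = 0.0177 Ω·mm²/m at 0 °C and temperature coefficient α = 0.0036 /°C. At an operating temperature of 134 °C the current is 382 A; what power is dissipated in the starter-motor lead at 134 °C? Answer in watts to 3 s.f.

368 W

ρ = 0.0177 Ω·mm²/m = 1.77×10^-8 Ω·m
A = 58.2 mm² = 5.820e-05 m²
R₍0₎ = ρL/A = (1.77×10^-8)(5.59)/(5.820e-05) = 0.0017 Ω
R₍134₎ = R₍0₎(1 + αΔT) = 0.0017 × (1 + 0.0036×134) = 0.00252 Ω
P = I²R = (382)² × 0.00252 = 368 W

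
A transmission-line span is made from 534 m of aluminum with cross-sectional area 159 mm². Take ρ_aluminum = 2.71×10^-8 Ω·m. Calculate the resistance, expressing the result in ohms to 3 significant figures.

A = 159 mm² = 1.590e-04 m²
R = ρL/A = (2.71×10^-8)(534 m)/(1.590e-04 m²) = 0.0910 Ω

0.0910 Ω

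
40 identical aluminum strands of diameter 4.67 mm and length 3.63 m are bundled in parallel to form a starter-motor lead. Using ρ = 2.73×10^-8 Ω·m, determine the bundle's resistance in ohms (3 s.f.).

A_strand = π(2.3350e-03 m)² = 1.713e-05 m²
R_strand = ρL/A = (2.73×10^-8)(3.63)/(1.713e-05) = 0.005786 Ω
R_total = R_strand/N = 0.005786/40 = 1.45×10^-4 Ω

1.45×10^-4 Ω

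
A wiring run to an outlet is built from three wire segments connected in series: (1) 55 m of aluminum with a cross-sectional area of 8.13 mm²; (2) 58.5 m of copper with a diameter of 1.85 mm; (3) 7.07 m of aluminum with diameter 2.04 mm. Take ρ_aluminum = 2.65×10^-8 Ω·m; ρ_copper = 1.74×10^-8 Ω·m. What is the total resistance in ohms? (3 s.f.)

Seg 1: A = 8.13 mm² = 8.130e-06 m²
R_1 = (2.65×10^-8)(55)/(8.130e-06) = 0.1793 Ω
Seg 2: A = π(d/2)² = π(9.2500e-04 m)² = 2.688e-06 m²
R_2 = (1.74×10^-8)(58.5)/(2.688e-06) = 0.3787 Ω
Seg 3: A = π(d/2)² = π(1.0200e-03 m)² = 3.269e-06 m²
R_3 = (2.65×10^-8)(7.07)/(3.269e-06) = 0.05732 Ω
R_total = R_1 + R_2 + R_3 = 0.615 Ω

0.615 Ω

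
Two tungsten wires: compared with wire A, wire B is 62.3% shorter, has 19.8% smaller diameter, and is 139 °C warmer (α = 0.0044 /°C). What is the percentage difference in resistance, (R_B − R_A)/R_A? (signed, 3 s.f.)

R ∝ ρL/d² with ρ ∝ (1+αΔT), so R_B/R_A = (1 − 62.3/100) × (1 − 19.8/100)⁻² × (1 + 0.0044×139)
= 0.377 × 1.555 × 1.612 = 0.9446
(R_B − R_A)/R_A = 0.9446 − 1 = -5.54%

-5.54%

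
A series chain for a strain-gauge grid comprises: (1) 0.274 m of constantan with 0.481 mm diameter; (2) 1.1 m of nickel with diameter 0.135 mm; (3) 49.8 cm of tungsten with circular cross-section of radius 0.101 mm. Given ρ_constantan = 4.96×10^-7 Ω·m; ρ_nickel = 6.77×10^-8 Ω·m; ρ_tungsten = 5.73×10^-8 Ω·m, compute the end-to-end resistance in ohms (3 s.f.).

Seg 1: A = π(d/2)² = π(2.4050e-04 m)² = 1.817e-07 m²
R_1 = (4.96×10^-7)(0.274)/(1.817e-07) = 0.7479 Ω
Seg 2: A = π(d/2)² = π(6.7500e-05 m)² = 1.431e-08 m²
R_2 = (6.77×10^-8)(1.1)/(1.431e-08) = 5.203 Ω
Seg 3: A = πr² = π(1.0100e-04 m)² = 3.205e-08 m²
R_3 = (5.73×10^-8)(0.498)/(3.205e-08) = 0.8904 Ω
R_total = R_1 + R_2 + R_3 = 6.84 Ω

6.84 Ω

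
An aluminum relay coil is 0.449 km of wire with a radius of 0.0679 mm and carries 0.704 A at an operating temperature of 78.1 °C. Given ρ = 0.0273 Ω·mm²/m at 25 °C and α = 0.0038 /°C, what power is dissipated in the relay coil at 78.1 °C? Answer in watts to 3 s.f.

ρ = 0.0273 Ω·mm²/m = 2.73×10^-8 Ω·m
A = πr² = π(6.7900e-05 m)² = 1.448e-08 m²
R₍25₎ = ρL/A = (2.73×10^-8)(449)/(1.448e-08) = 846.3 Ω
R₍78.1₎ = R₍25₎(1 + αΔT) = 846.3 × (1 + 0.0038×53.1) = 1017 Ω
P = I²R = (0.704)² × 1017 = 504 W

504 W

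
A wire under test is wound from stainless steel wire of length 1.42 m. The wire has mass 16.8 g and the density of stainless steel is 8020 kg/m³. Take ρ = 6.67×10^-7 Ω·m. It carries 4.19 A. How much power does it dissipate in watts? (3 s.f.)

11.3 W

A = m/(density·L) = 0.0168/(8020×1.42) = 1.4752e-06 m²
R = ρL/A = (6.67×10^-7)(1.42)/(1.4752e-06) = 0.642 Ω
P = I²R = (4.19)² × 0.642 = 11.3 W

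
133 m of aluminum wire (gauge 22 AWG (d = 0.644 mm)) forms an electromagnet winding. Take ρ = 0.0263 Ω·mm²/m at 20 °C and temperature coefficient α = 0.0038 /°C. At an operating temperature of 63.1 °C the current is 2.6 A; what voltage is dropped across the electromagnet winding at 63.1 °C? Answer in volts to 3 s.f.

32.5 V

ρ = 0.0263 Ω·mm²/m = 2.63×10^-8 Ω·m
A = π(0.644/2 mm)² = π(3.2200e-04 m)² = 3.257e-07 m²
R₍20₎ = ρL/A = (2.63×10^-8)(133)/(3.257e-07) = 10.74 Ω
R₍63.1₎ = R₍20₎(1 + αΔT) = 10.74 × (1 + 0.0038×43.1) = 12.5 Ω
V = IR = 2.6 × 12.5 = 32.5 V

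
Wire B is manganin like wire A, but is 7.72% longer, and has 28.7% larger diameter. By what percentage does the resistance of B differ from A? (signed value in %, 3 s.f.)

R ∝ L/d², so R_B/R_A = (1 + 7.72/100) × (1 + 28.7/100)⁻²
= 1.077 × 0.6037 = 0.6503
(R_B − R_A)/R_A = 0.6503 − 1 = -35.0%

-35.0%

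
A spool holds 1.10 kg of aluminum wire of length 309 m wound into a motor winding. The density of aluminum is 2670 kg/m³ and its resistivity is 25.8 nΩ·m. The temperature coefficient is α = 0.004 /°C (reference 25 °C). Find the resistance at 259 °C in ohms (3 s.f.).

ρ = 25.8 nΩ·m = 2.58×10^-8 Ω·m
A = m/(density·L) = 1.1/(2670×309) = 1.3333e-06 m²
R = ρL/A = (2.58×10^-8)(309)/(1.3333e-06) = 5.979 Ω
R(259 °C) = 5.979 × (1 + 0.004×234) = 11.6 Ω

11.6 Ω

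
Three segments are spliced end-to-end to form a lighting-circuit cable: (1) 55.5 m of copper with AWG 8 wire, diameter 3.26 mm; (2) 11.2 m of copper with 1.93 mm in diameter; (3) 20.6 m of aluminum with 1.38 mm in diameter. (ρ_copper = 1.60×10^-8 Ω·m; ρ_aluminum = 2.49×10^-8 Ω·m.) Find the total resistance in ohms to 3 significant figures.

0.511 Ω

Seg 1: A = π(3.26/2 mm)² = π(1.6300e-03 m)² = 8.347e-06 m²
R_1 = (1.60×10^-8)(55.5)/(8.347e-06) = 0.1064 Ω
Seg 2: A = π(d/2)² = π(9.6500e-04 m)² = 2.926e-06 m²
R_2 = (1.60×10^-8)(11.2)/(2.926e-06) = 0.06125 Ω
Seg 3: A = π(d/2)² = π(6.9000e-04 m)² = 1.496e-06 m²
R_3 = (2.49×10^-8)(20.6)/(1.496e-06) = 0.3429 Ω
R_total = R_1 + R_2 + R_3 = 0.511 Ω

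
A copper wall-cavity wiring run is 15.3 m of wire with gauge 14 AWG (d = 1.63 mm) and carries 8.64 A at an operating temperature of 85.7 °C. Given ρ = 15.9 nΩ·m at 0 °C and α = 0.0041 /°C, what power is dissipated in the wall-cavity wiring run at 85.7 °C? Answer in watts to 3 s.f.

ρ = 15.9 nΩ·m = 1.59×10^-8 Ω·m
A = π(1.63/2 mm)² = π(8.1500e-04 m)² = 2.087e-06 m²
R₍0₎ = ρL/A = (1.59×10^-8)(15.3)/(2.087e-06) = 0.1166 Ω
R₍85.7₎ = R₍0₎(1 + αΔT) = 0.1166 × (1 + 0.0041×85.7) = 0.1575 Ω
P = I²R = (8.64)² × 0.1575 = 11.8 W

11.8 W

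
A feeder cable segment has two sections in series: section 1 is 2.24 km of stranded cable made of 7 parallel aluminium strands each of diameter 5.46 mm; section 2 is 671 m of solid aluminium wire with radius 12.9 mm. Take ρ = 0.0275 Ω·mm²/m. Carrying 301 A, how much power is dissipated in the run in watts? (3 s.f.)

37200 W

ρ = 0.0275 Ω·mm²/m = 2.75×10^-8 Ω·m
Section 1: A_strand = π(2.7300e-03)² = 2.341e-05 m²; R₁ = ρL/(N·A_s) = (2.75×10^-8)(2240)/(7×2.341e-05) = 0.3758 Ω
Section 2: A = πr² = π(1.2900e-02 m)² = 5.228e-04 m²
R₂ = (2.75×10^-8)(671)/(5.228e-04) = 0.0353 Ω
R = R₁ + R₂ = 0.4111 Ω
P = I²R = (301)² × 0.4111 = 37200 W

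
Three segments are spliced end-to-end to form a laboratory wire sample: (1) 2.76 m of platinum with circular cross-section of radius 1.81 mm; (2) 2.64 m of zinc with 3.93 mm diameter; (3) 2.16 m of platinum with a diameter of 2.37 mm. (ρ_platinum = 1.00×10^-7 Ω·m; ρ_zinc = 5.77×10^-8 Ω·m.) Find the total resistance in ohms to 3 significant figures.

Seg 1: A = πr² = π(1.8100e-03 m)² = 1.029e-05 m²
R_1 = (1.00×10^-7)(2.76)/(1.029e-05) = 0.02682 Ω
Seg 2: A = π(d/2)² = π(1.9650e-03 m)² = 1.213e-05 m²
R_2 = (5.77×10^-8)(2.64)/(1.213e-05) = 0.01256 Ω
Seg 3: A = π(d/2)² = π(1.1850e-03 m)² = 4.412e-06 m²
R_3 = (1.00×10^-7)(2.16)/(4.412e-06) = 0.04896 Ω
R_total = R_1 + R_2 + R_3 = 0.0883 Ω

0.0883 Ω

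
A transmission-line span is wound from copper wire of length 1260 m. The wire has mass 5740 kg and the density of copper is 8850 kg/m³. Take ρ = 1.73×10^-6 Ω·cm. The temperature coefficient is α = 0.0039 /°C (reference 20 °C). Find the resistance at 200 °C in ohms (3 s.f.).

0.0721 Ω

ρ = 1.73×10^-6 Ω·cm = 1.73×10^-8 Ω·m
A = m/(density·L) = 5740/(8850×1260) = 5.1475e-04 m²
R = ρL/A = (1.73×10^-8)(1260)/(5.1475e-04) = 0.04235 Ω
R(200 °C) = 0.04235 × (1 + 0.0039×180) = 0.0721 Ω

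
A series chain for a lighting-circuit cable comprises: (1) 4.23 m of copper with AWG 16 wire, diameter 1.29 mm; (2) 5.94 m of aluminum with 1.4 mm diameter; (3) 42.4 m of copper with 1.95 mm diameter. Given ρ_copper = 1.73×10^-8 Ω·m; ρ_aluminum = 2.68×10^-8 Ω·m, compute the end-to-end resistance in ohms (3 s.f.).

Seg 1: A = π(1.29/2 mm)² = π(6.4500e-04 m)² = 1.307e-06 m²
R_1 = (1.73×10^-8)(4.23)/(1.307e-06) = 0.05599 Ω
Seg 2: A = π(d/2)² = π(7.0000e-04 m)² = 1.539e-06 m²
R_2 = (2.68×10^-8)(5.94)/(1.539e-06) = 0.1034 Ω
Seg 3: A = π(d/2)² = π(9.7500e-04 m)² = 2.986e-06 m²
R_3 = (1.73×10^-8)(42.4)/(2.986e-06) = 0.2456 Ω
R_total = R_1 + R_2 + R_3 = 0.405 Ω

0.405 Ω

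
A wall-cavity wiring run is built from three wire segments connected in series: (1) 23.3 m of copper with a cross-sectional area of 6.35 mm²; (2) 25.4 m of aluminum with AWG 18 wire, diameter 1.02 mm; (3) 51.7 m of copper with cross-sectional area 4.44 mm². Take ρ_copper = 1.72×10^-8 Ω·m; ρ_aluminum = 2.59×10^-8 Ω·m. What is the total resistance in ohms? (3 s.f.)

1.07 Ω

Seg 1: A = 6.35 mm² = 6.350e-06 m²
R_1 = (1.72×10^-8)(23.3)/(6.350e-06) = 0.06311 Ω
Seg 2: A = π(1.02/2 mm)² = π(5.1000e-04 m)² = 8.171e-07 m²
R_2 = (2.59×10^-8)(25.4)/(8.171e-07) = 0.8051 Ω
Seg 3: A = 4.44 mm² = 4.440e-06 m²
R_3 = (1.72×10^-8)(51.7)/(4.440e-06) = 0.2003 Ω
R_total = R_1 + R_2 + R_3 = 1.07 Ω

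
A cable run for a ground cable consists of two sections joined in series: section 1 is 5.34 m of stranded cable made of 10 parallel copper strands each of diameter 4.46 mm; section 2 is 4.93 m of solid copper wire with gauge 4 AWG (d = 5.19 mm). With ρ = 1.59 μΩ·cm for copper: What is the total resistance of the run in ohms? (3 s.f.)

0.00425 Ω

ρ = 1.59 μΩ·cm = 1.59×10^-8 Ω·m
Section 1: A_strand = π(2.2300e-03)² = 1.562e-05 m²; R₁ = ρL/(N·A_s) = (1.59×10^-8)(5.34)/(10×1.562e-05) = 5.435×10^-4 Ω
Section 2: A = π(5.19/2 mm)² = π(2.5950e-03 m)² = 2.116e-05 m²
R₂ = (1.59×10^-8)(4.93)/(2.116e-05) = 0.003705 Ω
R = R₁ + R₂ = 0.00425 Ω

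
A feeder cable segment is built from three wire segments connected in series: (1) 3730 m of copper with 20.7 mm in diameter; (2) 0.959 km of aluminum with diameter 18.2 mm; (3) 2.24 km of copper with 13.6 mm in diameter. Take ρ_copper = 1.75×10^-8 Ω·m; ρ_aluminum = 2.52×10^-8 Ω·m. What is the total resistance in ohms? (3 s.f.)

0.557 Ω

Seg 1: A = π(d/2)² = π(1.0350e-02 m)² = 3.365e-04 m²
R_1 = (1.75×10^-8)(3730)/(3.365e-04) = 0.194 Ω
Seg 2: A = π(d/2)² = π(9.1000e-03 m)² = 2.602e-04 m²
R_2 = (2.52×10^-8)(959)/(2.602e-04) = 0.09289 Ω
Seg 3: A = π(d/2)² = π(6.8000e-03 m)² = 1.453e-04 m²
R_3 = (1.75×10^-8)(2240)/(1.453e-04) = 0.2698 Ω
R_total = R_1 + R_2 + R_3 = 0.557 Ω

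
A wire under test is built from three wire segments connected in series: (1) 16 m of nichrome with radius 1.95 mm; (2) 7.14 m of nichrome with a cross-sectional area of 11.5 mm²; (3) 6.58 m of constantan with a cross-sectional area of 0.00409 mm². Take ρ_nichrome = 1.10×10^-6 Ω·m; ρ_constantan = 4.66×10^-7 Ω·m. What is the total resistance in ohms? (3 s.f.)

Seg 1: A = πr² = π(1.9500e-03 m)² = 1.195e-05 m²
R_1 = (1.10×10^-6)(16)/(1.195e-05) = 1.473 Ω
Seg 2: A = 11.5 mm² = 1.150e-05 m²
R_2 = (1.10×10^-6)(7.14)/(1.150e-05) = 0.683 Ω
Seg 3: A = 0.00409 mm² = 4.090e-09 m²
R_3 = (4.66×10^-7)(6.58)/(4.090e-09) = 749.7 Ω
R_total = R_1 + R_2 + R_3 = 752 Ω

752 Ω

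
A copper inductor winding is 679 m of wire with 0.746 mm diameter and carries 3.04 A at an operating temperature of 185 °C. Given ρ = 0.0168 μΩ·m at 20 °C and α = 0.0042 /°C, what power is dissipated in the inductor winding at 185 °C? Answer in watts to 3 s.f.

ρ = 0.0168 μΩ·m = 1.68×10^-8 Ω·m
A = π(d/2)² = π(3.7300e-04 m)² = 4.371e-07 m²
R₍20₎ = ρL/A = (1.68×10^-8)(679)/(4.371e-07) = 26.1 Ω
R₍185₎ = R₍20₎(1 + αΔT) = 26.1 × (1 + 0.0042×165) = 44.18 Ω
P = I²R = (3.04)² × 44.18 = 408 W

408 W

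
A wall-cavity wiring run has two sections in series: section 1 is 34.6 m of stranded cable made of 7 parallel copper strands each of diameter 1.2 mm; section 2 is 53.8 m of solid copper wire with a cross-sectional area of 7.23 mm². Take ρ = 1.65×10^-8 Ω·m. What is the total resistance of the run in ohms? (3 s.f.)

0.195 Ω

Section 1: A_strand = π(6.0000e-04)² = 1.131e-06 m²; R₁ = ρL/(N·A_s) = (1.65×10^-8)(34.6)/(7×1.131e-06) = 0.07211 Ω
Section 2: A = 7.23 mm² = 7.230e-06 m²
R₂ = (1.65×10^-8)(53.8)/(7.230e-06) = 0.1228 Ω
R = R₁ + R₂ = 0.195 Ω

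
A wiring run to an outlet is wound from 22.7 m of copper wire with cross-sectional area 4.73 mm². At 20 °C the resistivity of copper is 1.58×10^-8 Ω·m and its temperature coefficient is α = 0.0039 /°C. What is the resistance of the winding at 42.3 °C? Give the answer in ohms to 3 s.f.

0.0824 Ω

A = 4.73 mm² = 4.730e-06 m²
R₍20°C₎ = ρL/A = (1.58×10^-8)(22.7)/(4.730e-06) = 0.07583 Ω
R = R₀(1 + αΔT) = 0.07583(1 + 0.0039×22.3) = 0.0824 Ω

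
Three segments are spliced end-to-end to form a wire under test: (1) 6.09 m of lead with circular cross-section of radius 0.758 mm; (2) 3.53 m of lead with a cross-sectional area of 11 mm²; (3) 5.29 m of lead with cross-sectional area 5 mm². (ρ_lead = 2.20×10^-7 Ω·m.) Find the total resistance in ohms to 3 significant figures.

Seg 1: A = πr² = π(7.5800e-04 m)² = 1.805e-06 m²
R_1 = (2.20×10^-7)(6.09)/(1.805e-06) = 0.7423 Ω
Seg 2: A = 11 mm² = 1.100e-05 m²
R_2 = (2.20×10^-7)(3.53)/(1.100e-05) = 0.0706 Ω
Seg 3: A = 5 mm² = 5.000e-06 m²
R_3 = (2.20×10^-7)(5.29)/(5.000e-06) = 0.2328 Ω
R_total = R_1 + R_2 + R_3 = 1.05 Ω

1.05 Ω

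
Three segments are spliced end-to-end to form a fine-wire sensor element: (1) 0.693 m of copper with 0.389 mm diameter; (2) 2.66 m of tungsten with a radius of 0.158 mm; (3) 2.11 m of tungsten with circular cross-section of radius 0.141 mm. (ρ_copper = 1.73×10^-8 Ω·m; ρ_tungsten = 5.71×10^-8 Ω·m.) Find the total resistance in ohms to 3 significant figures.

3.97 Ω

Seg 1: A = π(d/2)² = π(1.9450e-04 m)² = 1.188e-07 m²
R_1 = (1.73×10^-8)(0.693)/(1.188e-07) = 0.1009 Ω
Seg 2: A = πr² = π(1.5800e-04 m)² = 7.843e-08 m²
R_2 = (5.71×10^-8)(2.66)/(7.843e-08) = 1.937 Ω
Seg 3: A = πr² = π(1.4100e-04 m)² = 6.246e-08 m²
R_3 = (5.71×10^-8)(2.11)/(6.246e-08) = 1.929 Ω
R_total = R_1 + R_2 + R_3 = 3.97 Ω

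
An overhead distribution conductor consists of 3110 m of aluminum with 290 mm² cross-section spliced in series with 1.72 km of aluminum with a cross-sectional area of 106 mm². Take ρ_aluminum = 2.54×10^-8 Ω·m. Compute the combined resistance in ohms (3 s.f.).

Segment 1: A = 290 mm² = 2.900e-04 m²
R₁ = ρL/A = (2.54×10^-8)(3110)/(2.900e-04) = 0.2724 Ω
Segment 2: A = 106 mm² = 1.060e-04 m²
R₂ = (2.54×10^-8)(1720)/(1.060e-04) = 0.4122 Ω
R = R₁ + R₂ = 0.685 Ω

0.685 Ω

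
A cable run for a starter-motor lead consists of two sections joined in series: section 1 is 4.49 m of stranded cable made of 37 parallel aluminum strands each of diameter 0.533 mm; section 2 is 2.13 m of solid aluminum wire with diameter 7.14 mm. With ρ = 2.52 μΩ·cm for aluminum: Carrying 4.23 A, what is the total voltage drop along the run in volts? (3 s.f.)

ρ = 2.52 μΩ·cm = 2.52×10^-8 Ω·m
Section 1: A_strand = π(2.6650e-04)² = 2.231e-07 m²; R₁ = ρL/(N·A_s) = (2.52×10^-8)(4.49)/(37×2.231e-07) = 0.01371 Ω
Section 2: A = π(d/2)² = π(3.5700e-03 m)² = 4.004e-05 m²
R₂ = (2.52×10^-8)(2.13)/(4.004e-05) = 0.001341 Ω
R = R₁ + R₂ = 0.01505 Ω
V = IR = 4.23 × 0.01505 = 0.0636 V

0.0636 V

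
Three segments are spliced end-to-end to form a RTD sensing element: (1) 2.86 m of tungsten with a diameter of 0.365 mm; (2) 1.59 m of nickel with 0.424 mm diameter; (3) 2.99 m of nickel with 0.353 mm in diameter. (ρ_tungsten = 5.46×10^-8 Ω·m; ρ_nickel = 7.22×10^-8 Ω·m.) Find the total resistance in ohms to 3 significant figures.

4.51 Ω

Seg 1: A = π(d/2)² = π(1.8250e-04 m)² = 1.046e-07 m²
R_1 = (5.46×10^-8)(2.86)/(1.046e-07) = 1.492 Ω
Seg 2: A = π(d/2)² = π(2.1200e-04 m)² = 1.412e-07 m²
R_2 = (7.22×10^-8)(1.59)/(1.412e-07) = 0.813 Ω
Seg 3: A = π(d/2)² = π(1.7650e-04 m)² = 9.787e-08 m²
R_3 = (7.22×10^-8)(2.99)/(9.787e-08) = 2.206 Ω
R_total = R_1 + R_2 + R_3 = 4.51 Ω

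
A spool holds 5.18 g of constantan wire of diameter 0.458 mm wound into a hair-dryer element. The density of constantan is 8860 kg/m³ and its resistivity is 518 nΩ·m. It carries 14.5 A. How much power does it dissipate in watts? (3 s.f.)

ρ = 518 nΩ·m = 5.18×10^-7 Ω·m
A = π(d/2)² = π(2.2900e-04 m)² = 1.6475e-07 m²
L = m/(density·A) = 0.00518/(8860×1.6475e-07) = 3.549 m
R = ρL/A = (5.18×10^-7)(3.549)/(1.6475e-07) = 11.16 Ω
P = I²R = (14.5)² × 11.16 = 2350 W

2350 W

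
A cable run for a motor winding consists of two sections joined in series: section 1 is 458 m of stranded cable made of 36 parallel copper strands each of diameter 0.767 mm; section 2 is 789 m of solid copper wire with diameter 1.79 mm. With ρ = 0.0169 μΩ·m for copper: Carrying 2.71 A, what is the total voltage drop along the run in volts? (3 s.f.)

15.6 V

ρ = 0.0169 μΩ·m = 1.69×10^-8 Ω·m
Section 1: A_strand = π(3.8350e-04)² = 4.620e-07 m²; R₁ = ρL/(N·A_s) = (1.69×10^-8)(458)/(36×4.620e-07) = 0.4653 Ω
Section 2: A = π(d/2)² = π(8.9500e-04 m)² = 2.516e-06 m²
R₂ = (1.69×10^-8)(789)/(2.516e-06) = 5.299 Ω
R = R₁ + R₂ = 5.764 Ω
V = IR = 2.71 × 5.764 = 15.6 V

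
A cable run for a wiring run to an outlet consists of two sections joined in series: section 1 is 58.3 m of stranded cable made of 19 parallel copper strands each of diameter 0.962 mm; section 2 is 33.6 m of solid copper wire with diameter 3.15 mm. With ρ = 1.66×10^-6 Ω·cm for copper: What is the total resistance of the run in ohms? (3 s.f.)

ρ = 1.66×10^-6 Ω·cm = 1.66×10^-8 Ω·m
Section 1: A_strand = π(4.8100e-04)² = 7.268e-07 m²; R₁ = ρL/(N·A_s) = (1.66×10^-8)(58.3)/(19×7.268e-07) = 0.07008 Ω
Section 2: A = π(d/2)² = π(1.5750e-03 m)² = 7.793e-06 m²
R₂ = (1.66×10^-8)(33.6)/(7.793e-06) = 0.07157 Ω
R = R₁ + R₂ = 0.142 Ω

0.142 Ω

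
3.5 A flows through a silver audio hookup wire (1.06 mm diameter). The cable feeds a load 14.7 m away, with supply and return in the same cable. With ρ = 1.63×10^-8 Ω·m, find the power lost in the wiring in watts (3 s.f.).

A = π(d/2)² = π(5.3000e-04 m)² = 8.825e-07 m²
Total conductor length (both ways) L = 2 × 14.7 = 29.4 m
R = ρL/A = (1.63×10^-8)(29.4)/(8.825e-07) = 0.543 Ω
P = I²R = (3.5)² × 0.543 = 6.65 W

6.65 W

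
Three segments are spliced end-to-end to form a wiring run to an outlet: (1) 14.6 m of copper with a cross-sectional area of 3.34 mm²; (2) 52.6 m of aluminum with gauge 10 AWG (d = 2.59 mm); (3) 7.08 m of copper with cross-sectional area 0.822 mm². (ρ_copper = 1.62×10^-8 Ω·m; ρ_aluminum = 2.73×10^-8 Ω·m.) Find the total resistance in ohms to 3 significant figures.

0.483 Ω

Seg 1: A = 3.34 mm² = 3.340e-06 m²
R_1 = (1.62×10^-8)(14.6)/(3.340e-06) = 0.07081 Ω
Seg 2: A = π(2.59/2 mm)² = π(1.2950e-03 m)² = 5.269e-06 m²
R_2 = (2.73×10^-8)(52.6)/(5.269e-06) = 0.2726 Ω
Seg 3: A = 0.822 mm² = 8.220e-07 m²
R_3 = (1.62×10^-8)(7.08)/(8.220e-07) = 0.1395 Ω
R_total = R_1 + R_2 + R_3 = 0.483 Ω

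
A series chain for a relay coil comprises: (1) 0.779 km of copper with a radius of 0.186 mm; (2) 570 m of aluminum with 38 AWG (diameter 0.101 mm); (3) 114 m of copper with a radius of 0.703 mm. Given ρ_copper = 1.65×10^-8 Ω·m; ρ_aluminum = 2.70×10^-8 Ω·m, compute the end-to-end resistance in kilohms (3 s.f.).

Seg 1: A = πr² = π(1.8600e-04 m)² = 1.087e-07 m²
R_1 = (1.65×10^-8)(779)/(1.087e-07) = 118.3 Ω
Seg 2: A = π(0.101/2 mm)² = π(5.0500e-05 m)² = 8.012e-09 m²
R_2 = (2.70×10^-8)(570)/(8.012e-09) = 1921 Ω
Seg 3: A = πr² = π(7.0300e-04 m)² = 1.553e-06 m²
R_3 = (1.65×10^-8)(114)/(1.553e-06) = 1.212 Ω
R_total = R_1 + R_2 + R_3 = 2.04 kΩ

2.04 kΩ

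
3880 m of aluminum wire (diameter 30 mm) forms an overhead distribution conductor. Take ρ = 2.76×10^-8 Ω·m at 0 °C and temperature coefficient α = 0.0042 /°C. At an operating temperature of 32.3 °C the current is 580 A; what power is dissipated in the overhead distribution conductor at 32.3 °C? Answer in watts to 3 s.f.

A = π(d/2)² = π(1.5000e-02 m)² = 7.069e-04 m²
R₍0₎ = ρL/A = (2.76×10^-8)(3880)/(7.069e-04) = 0.1515 Ω
R₍32.3₎ = R₍0₎(1 + αΔT) = 0.1515 × (1 + 0.0042×32.3) = 0.1721 Ω
P = I²R = (580)² × 0.1721 = 57900 W

57900 W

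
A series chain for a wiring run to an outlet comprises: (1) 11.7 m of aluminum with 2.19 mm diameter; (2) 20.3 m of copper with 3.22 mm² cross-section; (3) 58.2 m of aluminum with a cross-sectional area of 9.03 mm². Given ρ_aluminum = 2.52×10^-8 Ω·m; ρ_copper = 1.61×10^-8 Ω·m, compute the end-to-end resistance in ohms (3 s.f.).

0.342 Ω

Seg 1: A = π(d/2)² = π(1.0950e-03 m)² = 3.767e-06 m²
R_1 = (2.52×10^-8)(11.7)/(3.767e-06) = 0.07827 Ω
Seg 2: A = 3.22 mm² = 3.220e-06 m²
R_2 = (1.61×10^-8)(20.3)/(3.220e-06) = 0.1015 Ω
Seg 3: A = 9.03 mm² = 9.030e-06 m²
R_3 = (2.52×10^-8)(58.2)/(9.030e-06) = 0.1624 Ω
R_total = R_1 + R_2 + R_3 = 0.342 Ω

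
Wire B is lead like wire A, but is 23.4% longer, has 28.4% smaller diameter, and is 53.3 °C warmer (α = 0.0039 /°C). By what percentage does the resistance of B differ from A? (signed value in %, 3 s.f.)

R ∝ ρL/d² with ρ ∝ (1+αΔT), so R_B/R_A = (1 + 23.4/100) × (1 − 28.4/100)⁻² × (1 + 0.0039×53.3)
= 1.234 × 1.951 × 1.208 = 2.907
(R_B − R_A)/R_A = 2.907 − 1 = 191%

191%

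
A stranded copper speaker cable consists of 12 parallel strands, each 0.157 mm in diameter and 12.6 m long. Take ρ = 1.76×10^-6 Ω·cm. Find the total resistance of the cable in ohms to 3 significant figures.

ρ = 1.76×10^-6 Ω·cm = 1.76×10^-8 Ω·m
A_strand = π(7.8500e-05 m)² = 1.936e-08 m²
R_strand = ρL/A = (1.76×10^-8)(12.6)/(1.936e-08) = 11.45 Ω
R_total = R_strand/N = 11.45/12 = 0.955 Ω

0.955 Ω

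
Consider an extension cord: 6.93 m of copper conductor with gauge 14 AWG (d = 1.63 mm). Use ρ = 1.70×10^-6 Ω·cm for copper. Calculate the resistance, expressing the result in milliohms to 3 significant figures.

56.5 mΩ

ρ = 1.70×10^-6 Ω·cm = 1.70×10^-8 Ω·m
A = π(1.63/2 mm)² = π(8.1500e-04 m)² = 2.087e-06 m²
R = ρL/A = (1.70×10^-8)(6.93 m)/(2.087e-06 m²) = 56.5 mΩ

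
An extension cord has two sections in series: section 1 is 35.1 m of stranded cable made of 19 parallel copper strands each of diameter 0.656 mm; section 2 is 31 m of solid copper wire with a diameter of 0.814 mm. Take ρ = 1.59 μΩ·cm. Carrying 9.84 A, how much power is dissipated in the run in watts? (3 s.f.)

ρ = 1.59 μΩ·cm = 1.59×10^-8 Ω·m
Section 1: A_strand = π(3.2800e-04)² = 3.380e-07 m²; R₁ = ρL/(N·A_s) = (1.59×10^-8)(35.1)/(19×3.380e-07) = 0.08691 Ω
Section 2: A = π(d/2)² = π(4.0700e-04 m)² = 5.204e-07 m²
R₂ = (1.59×10^-8)(31)/(5.204e-07) = 0.9472 Ω
R = R₁ + R₂ = 1.034 Ω
P = I²R = (9.84)² × 1.034 = 100 W

100 W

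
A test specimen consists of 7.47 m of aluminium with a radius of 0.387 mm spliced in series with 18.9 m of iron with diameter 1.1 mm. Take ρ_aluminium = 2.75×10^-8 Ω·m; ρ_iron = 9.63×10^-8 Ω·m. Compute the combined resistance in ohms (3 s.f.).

2.35 Ω

Segment 1: A = πr² = π(3.8700e-04 m)² = 4.705e-07 m²
R₁ = ρL/A = (2.75×10^-8)(7.47)/(4.705e-07) = 0.4366 Ω
Segment 2: A = π(d/2)² = π(5.5000e-04 m)² = 9.503e-07 m²
R₂ = (9.63×10^-8)(18.9)/(9.503e-07) = 1.915 Ω
R = R₁ + R₂ = 2.35 Ω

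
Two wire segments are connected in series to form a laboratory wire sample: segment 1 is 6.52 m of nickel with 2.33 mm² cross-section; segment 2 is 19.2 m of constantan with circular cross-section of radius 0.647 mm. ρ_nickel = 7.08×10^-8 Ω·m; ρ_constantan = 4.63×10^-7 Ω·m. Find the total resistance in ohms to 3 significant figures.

Segment 1: A = 2.33 mm² = 2.330e-06 m²
R₁ = ρL/A = (7.08×10^-8)(6.52)/(2.330e-06) = 0.1981 Ω
Segment 2: A = πr² = π(6.4700e-04 m)² = 1.315e-06 m²
R₂ = (4.63×10^-7)(19.2)/(1.315e-06) = 6.76 Ω
R = R₁ + R₂ = 6.96 Ω

6.96 Ω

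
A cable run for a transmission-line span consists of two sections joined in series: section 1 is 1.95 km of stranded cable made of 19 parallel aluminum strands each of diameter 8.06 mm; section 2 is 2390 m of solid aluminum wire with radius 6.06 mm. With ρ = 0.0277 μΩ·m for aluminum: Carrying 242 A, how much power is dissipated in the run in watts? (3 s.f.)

ρ = 0.0277 μΩ·m = 2.77×10^-8 Ω·m
Section 1: A_strand = π(4.0300e-03)² = 5.102e-05 m²; R₁ = ρL/(N·A_s) = (2.77×10^-8)(1950)/(19×5.102e-05) = 0.05572 Ω
Section 2: A = πr² = π(6.0600e-03 m)² = 1.154e-04 m²
R₂ = (2.77×10^-8)(2390)/(1.154e-04) = 0.5738 Ω
R = R₁ + R₂ = 0.6295 Ω
P = I²R = (242)² × 0.6295 = 36900 W

36900 W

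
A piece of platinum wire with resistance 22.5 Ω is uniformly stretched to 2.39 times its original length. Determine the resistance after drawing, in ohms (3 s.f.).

Volume constant ⇒ A' = A/k with k = 2.39. R' = ρ(kL)/(A/k) = k²R.
R' = 5.712 × 22.5 = 129 Ω

129 Ω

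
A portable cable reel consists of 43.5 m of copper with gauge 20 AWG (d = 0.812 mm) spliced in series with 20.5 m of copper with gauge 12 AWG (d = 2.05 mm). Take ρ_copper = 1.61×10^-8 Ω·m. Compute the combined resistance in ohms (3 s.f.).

1.45 Ω

Segment 1: A = π(0.812/2 mm)² = π(4.0600e-04 m)² = 5.178e-07 m²
R₁ = ρL/A = (1.61×10^-8)(43.5)/(5.178e-07) = 1.352 Ω
Segment 2: A = π(2.05/2 mm)² = π(1.0250e-03 m)² = 3.301e-06 m²
R₂ = (1.61×10^-8)(20.5)/(3.301e-06) = 0.1 Ω
R = R₁ + R₂ = 1.45 Ω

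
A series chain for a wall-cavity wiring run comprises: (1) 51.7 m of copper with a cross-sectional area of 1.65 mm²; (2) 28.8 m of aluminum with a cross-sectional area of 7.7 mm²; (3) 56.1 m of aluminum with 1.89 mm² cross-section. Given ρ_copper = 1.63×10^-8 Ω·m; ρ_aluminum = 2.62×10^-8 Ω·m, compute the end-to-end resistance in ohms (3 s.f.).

Seg 1: A = 1.65 mm² = 1.650e-06 m²
R_1 = (1.63×10^-8)(51.7)/(1.650e-06) = 0.5107 Ω
Seg 2: A = 7.7 mm² = 7.700e-06 m²
R_2 = (2.62×10^-8)(28.8)/(7.700e-06) = 0.09799 Ω
Seg 3: A = 1.89 mm² = 1.890e-06 m²
R_3 = (2.62×10^-8)(56.1)/(1.890e-06) = 0.7777 Ω
R_total = R_1 + R_2 + R_3 = 1.39 Ω

1.39 Ω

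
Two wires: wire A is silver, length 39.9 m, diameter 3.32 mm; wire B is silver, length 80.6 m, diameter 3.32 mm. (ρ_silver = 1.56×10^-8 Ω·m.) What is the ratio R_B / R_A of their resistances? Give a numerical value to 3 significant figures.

2.02

R ∝ ρL/d², so R_B/R_A = (L_B/L_A)
= (80.6/39.9) = 2.02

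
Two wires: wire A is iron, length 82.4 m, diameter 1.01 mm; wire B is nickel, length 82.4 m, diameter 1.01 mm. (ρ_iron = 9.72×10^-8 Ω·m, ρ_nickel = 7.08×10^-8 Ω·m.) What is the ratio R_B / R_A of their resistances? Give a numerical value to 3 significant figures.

0.728

R ∝ ρL/d², so R_B/R_A = (ρ_B/ρ_A)
= (7.08×10^-8/9.72×10^-8) = 0.728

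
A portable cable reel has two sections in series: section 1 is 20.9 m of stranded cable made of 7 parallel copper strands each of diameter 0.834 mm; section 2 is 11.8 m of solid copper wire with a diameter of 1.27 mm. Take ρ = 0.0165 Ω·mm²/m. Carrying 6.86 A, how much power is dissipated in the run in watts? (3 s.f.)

11.5 W

ρ = 0.0165 Ω·mm²/m = 1.65×10^-8 Ω·m
Section 1: A_strand = π(4.1700e-04)² = 5.463e-07 m²; R₁ = ρL/(N·A_s) = (1.65×10^-8)(20.9)/(7×5.463e-07) = 0.09018 Ω
Section 2: A = π(d/2)² = π(6.3500e-04 m)² = 1.267e-06 m²
R₂ = (1.65×10^-8)(11.8)/(1.267e-06) = 0.1537 Ω
R = R₁ + R₂ = 0.2439 Ω
P = I²R = (6.86)² × 0.2439 = 11.5 W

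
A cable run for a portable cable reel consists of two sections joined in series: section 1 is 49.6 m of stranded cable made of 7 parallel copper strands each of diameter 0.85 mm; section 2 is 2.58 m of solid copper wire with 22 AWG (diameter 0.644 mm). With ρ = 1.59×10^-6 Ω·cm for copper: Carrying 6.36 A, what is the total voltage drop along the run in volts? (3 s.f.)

2.06 V

ρ = 1.59×10^-6 Ω·cm = 1.59×10^-8 Ω·m
Section 1: A_strand = π(4.2500e-04)² = 5.675e-07 m²; R₁ = ρL/(N·A_s) = (1.59×10^-8)(49.6)/(7×5.675e-07) = 0.1985 Ω
Section 2: A = π(0.644/2 mm)² = π(3.2200e-04 m)² = 3.257e-07 m²
R₂ = (1.59×10^-8)(2.58)/(3.257e-07) = 0.1259 Ω
R = R₁ + R₂ = 0.3245 Ω
V = IR = 6.36 × 0.3245 = 2.06 V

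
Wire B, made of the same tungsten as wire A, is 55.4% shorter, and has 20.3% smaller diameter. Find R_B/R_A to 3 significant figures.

0.702

R ∝ L/d², so R_B/R_A = (1 − 55.4/100) × (1 − 20.3/100)⁻²
= 0.446 × 1.574 = 0.702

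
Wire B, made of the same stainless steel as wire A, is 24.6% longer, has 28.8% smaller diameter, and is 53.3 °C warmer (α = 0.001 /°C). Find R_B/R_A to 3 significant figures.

2.59

R ∝ ρL/d² with ρ ∝ (1+αΔT), so R_B/R_A = (1 + 24.6/100) × (1 − 28.8/100)⁻² × (1 + 0.001×53.3)
= 1.246 × 1.973 × 1.053 = 2.59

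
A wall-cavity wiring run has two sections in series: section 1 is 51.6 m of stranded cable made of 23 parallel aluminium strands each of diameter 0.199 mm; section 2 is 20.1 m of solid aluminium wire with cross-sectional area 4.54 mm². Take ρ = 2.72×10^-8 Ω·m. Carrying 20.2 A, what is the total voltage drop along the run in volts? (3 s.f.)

Section 1: A_strand = π(9.9500e-05)² = 3.110e-08 m²; R₁ = ρL/(N·A_s) = (2.72×10^-8)(51.6)/(23×3.110e-08) = 1.962 Ω
Section 2: A = 4.54 mm² = 4.540e-06 m²
R₂ = (2.72×10^-8)(20.1)/(4.540e-06) = 0.1204 Ω
R = R₁ + R₂ = 2.082 Ω
V = IR = 20.2 × 2.082 = 42.1 V

42.1 V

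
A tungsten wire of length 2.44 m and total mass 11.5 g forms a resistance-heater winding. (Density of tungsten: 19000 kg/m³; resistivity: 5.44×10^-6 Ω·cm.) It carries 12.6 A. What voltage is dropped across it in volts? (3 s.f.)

6.74 V

ρ = 5.44×10^-6 Ω·cm = 5.44×10^-8 Ω·m
A = m/(density·L) = 0.0115/(19000×2.44) = 2.4806e-07 m²
R = ρL/A = (5.44×10^-8)(2.44)/(2.4806e-07) = 0.5351 Ω
V = IR = 12.6 × 0.5351 = 6.74 V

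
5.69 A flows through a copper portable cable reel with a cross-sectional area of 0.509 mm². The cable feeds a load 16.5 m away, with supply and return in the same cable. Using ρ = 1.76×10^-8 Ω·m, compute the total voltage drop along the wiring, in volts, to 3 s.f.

A = 0.509 mm² = 5.090e-07 m²
Total conductor length (both ways) L = 2 × 16.5 = 33 m
R = ρL/A = (1.76×10^-8)(33)/(5.090e-07) = 1.141 Ω
V = IR = 5.69 × 1.141 = 6.49 V

6.49 V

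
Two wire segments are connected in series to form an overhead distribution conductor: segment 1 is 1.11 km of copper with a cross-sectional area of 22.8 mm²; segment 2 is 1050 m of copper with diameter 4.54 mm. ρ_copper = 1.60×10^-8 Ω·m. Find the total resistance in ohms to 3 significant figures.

1.82 Ω

Segment 1: A = 22.8 mm² = 2.280e-05 m²
R₁ = ρL/A = (1.60×10^-8)(1110)/(2.280e-05) = 0.7789 Ω
Segment 2: A = π(d/2)² = π(2.2700e-03 m)² = 1.619e-05 m²
R₂ = (1.60×10^-8)(1050)/(1.619e-05) = 1.038 Ω
R = R₁ + R₂ = 1.82 Ω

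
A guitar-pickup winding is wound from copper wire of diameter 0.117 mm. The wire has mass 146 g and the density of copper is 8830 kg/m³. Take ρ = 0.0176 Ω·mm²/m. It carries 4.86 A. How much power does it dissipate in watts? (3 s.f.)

59500 W

ρ = 0.0176 Ω·mm²/m = 1.76×10^-8 Ω·m
A = π(d/2)² = π(5.8500e-05 m)² = 1.0751e-08 m²
L = m/(density·A) = 0.146/(8830×1.0751e-08) = 1538 m
R = ρL/A = (1.76×10^-8)(1538)/(1.0751e-08) = 2518 Ω
P = I²R = (4.86)² × 2518 = 59500 W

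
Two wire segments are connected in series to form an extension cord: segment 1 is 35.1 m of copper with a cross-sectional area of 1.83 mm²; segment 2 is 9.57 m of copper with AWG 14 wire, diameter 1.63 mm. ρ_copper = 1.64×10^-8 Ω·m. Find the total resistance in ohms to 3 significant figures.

Segment 1: A = 1.83 mm² = 1.830e-06 m²
R₁ = ρL/A = (1.64×10^-8)(35.1)/(1.830e-06) = 0.3146 Ω
Segment 2: A = π(1.63/2 mm)² = π(8.1500e-04 m)² = 2.087e-06 m²
R₂ = (1.64×10^-8)(9.57)/(2.087e-06) = 0.07521 Ω
R = R₁ + R₂ = 0.390 Ω

0.390 Ω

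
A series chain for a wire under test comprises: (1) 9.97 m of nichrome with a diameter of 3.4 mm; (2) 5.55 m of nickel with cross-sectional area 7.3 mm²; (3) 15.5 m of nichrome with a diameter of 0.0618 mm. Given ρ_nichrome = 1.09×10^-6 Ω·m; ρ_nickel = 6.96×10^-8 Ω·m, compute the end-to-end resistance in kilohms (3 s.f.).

Seg 1: A = π(d/2)² = π(1.7000e-03 m)² = 9.079e-06 m²
R_1 = (1.09×10^-6)(9.97)/(9.079e-06) = 1.197 Ω
Seg 2: A = 7.3 mm² = 7.300e-06 m²
R_2 = (6.96×10^-8)(5.55)/(7.300e-06) = 0.05292 Ω
Seg 3: A = π(d/2)² = π(3.0900e-05 m)² = 3.000e-09 m²
R_3 = (1.09×10^-6)(15.5)/(3.000e-09) = 5632 Ω
R_total = R_1 + R_2 + R_3 = 5.63 kΩ

5.63 kΩ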